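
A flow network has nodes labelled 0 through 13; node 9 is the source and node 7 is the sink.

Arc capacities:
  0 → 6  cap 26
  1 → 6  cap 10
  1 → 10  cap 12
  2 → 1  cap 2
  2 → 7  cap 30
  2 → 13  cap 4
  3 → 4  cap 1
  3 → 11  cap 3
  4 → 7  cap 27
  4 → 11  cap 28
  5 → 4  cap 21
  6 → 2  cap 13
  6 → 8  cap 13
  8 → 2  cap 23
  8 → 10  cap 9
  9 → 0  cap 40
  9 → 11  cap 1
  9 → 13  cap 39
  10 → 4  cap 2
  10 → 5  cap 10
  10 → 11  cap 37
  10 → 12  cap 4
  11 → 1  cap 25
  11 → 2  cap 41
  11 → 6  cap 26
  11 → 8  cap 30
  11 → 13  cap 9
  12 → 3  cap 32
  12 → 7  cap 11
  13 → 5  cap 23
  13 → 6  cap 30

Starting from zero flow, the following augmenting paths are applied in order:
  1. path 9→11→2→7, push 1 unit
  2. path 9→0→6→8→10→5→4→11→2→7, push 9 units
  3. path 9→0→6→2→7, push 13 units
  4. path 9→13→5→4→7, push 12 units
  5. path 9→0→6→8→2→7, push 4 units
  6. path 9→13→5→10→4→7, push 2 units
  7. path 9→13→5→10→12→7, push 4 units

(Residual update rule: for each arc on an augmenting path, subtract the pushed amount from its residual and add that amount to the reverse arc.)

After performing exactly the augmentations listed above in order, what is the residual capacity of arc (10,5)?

after path 1 (9→11→2→7, push 1): res(10,5)=10
after path 2 (9→0→6→8→10→5→4→11→2→7, push 9): res(10,5)=1
after path 3 (9→0→6→2→7, push 13): res(10,5)=1
after path 4 (9→13→5→4→7, push 12): res(10,5)=1
after path 5 (9→0→6→8→2→7, push 4): res(10,5)=1
after path 6 (9→13→5→10→4→7, push 2): res(10,5)=3
after path 7 (9→13→5→10→12→7, push 4): res(10,5)=7

Residual capacity of (10,5): 7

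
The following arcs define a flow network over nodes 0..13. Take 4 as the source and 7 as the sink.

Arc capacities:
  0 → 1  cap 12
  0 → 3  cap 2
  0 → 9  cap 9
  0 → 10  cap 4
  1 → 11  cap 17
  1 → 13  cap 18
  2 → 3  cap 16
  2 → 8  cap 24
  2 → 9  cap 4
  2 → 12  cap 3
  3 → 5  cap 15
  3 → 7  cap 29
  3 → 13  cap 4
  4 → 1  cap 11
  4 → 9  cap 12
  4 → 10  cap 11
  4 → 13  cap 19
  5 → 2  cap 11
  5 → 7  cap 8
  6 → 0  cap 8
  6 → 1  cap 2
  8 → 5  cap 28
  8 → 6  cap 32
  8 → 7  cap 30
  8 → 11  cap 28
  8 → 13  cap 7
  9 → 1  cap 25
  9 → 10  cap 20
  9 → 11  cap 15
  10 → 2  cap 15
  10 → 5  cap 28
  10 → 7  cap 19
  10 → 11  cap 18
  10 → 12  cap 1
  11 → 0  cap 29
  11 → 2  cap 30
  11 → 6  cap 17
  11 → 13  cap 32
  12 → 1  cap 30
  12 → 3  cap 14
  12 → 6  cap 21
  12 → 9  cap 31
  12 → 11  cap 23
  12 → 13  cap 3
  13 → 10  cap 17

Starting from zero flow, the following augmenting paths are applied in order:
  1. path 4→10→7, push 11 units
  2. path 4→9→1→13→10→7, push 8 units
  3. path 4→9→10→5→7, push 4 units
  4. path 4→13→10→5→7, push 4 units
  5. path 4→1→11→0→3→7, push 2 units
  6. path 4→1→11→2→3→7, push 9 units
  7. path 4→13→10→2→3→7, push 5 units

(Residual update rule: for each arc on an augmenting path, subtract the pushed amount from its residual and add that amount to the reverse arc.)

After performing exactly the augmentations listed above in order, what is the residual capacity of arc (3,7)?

after path 1 (4→10→7, push 11): res(3,7)=29
after path 2 (4→9→1→13→10→7, push 8): res(3,7)=29
after path 3 (4→9→10→5→7, push 4): res(3,7)=29
after path 4 (4→13→10→5→7, push 4): res(3,7)=29
after path 5 (4→1→11→0→3→7, push 2): res(3,7)=27
after path 6 (4→1→11→2→3→7, push 9): res(3,7)=18
after path 7 (4→13→10→2→3→7, push 5): res(3,7)=13

Residual capacity of (3,7): 13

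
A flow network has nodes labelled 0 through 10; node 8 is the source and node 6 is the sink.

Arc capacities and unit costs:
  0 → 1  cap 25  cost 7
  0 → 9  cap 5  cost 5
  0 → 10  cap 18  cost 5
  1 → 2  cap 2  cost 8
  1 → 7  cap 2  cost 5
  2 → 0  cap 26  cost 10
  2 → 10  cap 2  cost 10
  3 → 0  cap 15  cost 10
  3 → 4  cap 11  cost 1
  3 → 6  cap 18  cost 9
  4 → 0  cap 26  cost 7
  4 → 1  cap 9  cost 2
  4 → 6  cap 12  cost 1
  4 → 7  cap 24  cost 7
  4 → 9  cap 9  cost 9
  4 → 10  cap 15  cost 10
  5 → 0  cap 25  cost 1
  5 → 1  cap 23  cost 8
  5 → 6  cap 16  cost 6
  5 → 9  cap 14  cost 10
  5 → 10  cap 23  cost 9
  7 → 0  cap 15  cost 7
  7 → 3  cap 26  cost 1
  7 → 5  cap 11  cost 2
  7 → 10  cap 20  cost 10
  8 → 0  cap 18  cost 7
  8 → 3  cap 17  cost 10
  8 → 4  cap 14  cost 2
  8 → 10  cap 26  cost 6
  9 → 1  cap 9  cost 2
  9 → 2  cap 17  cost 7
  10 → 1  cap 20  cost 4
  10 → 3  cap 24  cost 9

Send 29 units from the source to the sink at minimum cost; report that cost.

shortest-cost path #1: 8→4→6 push 12 @ unit cost 3 (adds 36)
shortest-cost path #2: 8→4→7→5→6 push 2 @ unit cost 17 (adds 34)
shortest-cost path #3: 8→3→6 push 15 @ unit cost 19 (adds 285)
total cost = 355

Minimum cost for 29 units: 355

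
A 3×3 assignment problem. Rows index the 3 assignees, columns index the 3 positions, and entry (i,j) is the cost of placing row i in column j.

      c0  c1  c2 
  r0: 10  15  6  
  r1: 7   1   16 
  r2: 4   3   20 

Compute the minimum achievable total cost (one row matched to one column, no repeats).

optimal assignment: row0→col2 (cost 6), row1→col1 (cost 1), row2→col0 (cost 4)
total = 6 + 1 + 4 = 11

Minimum assignment cost: 11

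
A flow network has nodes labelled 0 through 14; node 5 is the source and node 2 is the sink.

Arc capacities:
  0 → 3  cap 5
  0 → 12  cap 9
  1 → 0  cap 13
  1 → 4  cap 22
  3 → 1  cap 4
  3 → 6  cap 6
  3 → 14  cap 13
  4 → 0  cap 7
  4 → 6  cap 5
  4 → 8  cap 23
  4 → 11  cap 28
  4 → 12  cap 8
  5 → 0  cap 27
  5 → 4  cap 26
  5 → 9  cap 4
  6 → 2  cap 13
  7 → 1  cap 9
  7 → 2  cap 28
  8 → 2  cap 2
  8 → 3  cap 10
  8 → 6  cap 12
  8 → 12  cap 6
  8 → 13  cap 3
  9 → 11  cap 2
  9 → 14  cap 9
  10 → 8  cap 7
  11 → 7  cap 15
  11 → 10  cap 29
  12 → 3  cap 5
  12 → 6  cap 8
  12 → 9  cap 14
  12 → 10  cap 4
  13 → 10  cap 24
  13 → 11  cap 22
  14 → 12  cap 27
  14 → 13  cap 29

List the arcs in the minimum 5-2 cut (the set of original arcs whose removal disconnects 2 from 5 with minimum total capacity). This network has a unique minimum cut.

Min-cut arcs: {(6,2), (8,2), (11,7)} (total capacity 30)

augment #1: 5→4→6→2 push 5
augment #2: 5→4→8→2 push 2
augment #3: 5→0→3→6→2 push 5
augment #4: 5→0→12→6→2 push 3
augment #5: 5→4→11→7→2 push 15
max flow = 30; residual-reachable set from 5 gives S-side
cut edges (S→T): {(6,2), (8,2), (11,7)} total cap 30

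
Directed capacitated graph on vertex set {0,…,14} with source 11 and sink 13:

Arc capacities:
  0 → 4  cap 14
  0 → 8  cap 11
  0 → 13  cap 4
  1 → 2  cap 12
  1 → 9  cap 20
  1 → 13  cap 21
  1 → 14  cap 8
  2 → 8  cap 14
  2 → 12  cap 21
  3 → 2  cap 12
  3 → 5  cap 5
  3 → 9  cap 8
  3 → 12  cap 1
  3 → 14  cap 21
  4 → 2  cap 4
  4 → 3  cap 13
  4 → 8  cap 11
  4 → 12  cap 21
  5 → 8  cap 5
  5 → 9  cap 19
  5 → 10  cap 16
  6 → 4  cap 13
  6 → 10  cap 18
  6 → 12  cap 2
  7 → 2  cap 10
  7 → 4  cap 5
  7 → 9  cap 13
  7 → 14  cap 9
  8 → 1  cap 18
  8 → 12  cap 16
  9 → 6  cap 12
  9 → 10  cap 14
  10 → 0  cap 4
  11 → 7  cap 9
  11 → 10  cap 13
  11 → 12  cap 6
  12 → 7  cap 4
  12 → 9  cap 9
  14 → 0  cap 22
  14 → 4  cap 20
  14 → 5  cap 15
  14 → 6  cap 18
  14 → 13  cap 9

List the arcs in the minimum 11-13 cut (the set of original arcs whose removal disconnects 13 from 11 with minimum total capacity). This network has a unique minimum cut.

Min-cut arcs: {(10,0), (11,7), (11,12)} (total capacity 19)

augment #1: 11→7→14→13 push 9
augment #2: 11→10→0→13 push 4
augment #3: 11→12→7→2→8→1→13 push 4
augment #4: 11→12→9→6→4→8→1→13 push 2
max flow = 19; residual-reachable set from 11 gives S-side
cut edges (S→T): {(10,0), (11,7), (11,12)} total cap 19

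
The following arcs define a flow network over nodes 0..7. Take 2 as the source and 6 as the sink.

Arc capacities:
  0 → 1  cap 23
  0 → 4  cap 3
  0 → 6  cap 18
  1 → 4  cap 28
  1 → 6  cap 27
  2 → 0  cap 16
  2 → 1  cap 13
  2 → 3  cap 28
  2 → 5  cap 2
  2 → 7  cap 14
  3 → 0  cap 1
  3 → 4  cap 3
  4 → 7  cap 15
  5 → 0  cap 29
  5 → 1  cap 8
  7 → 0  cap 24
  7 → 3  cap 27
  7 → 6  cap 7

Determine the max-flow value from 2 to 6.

Maximum flow value: 49

augment #1: 2→0→6 bottleneck 16, total now 16
augment #2: 2→1→6 bottleneck 13, total now 29
augment #3: 2→7→6 bottleneck 7, total now 36
augment #4: 2→3→0→6 bottleneck 1, total now 37
augment #5: 2→5→0→6 bottleneck 1, total now 38
augment #6: 2→5→1→6 bottleneck 1, total now 39
augment #7: 2→7→0→1→6 bottleneck 7, total now 46
augment #8: 2→3→4→7→0→1→6 bottleneck 3, total now 49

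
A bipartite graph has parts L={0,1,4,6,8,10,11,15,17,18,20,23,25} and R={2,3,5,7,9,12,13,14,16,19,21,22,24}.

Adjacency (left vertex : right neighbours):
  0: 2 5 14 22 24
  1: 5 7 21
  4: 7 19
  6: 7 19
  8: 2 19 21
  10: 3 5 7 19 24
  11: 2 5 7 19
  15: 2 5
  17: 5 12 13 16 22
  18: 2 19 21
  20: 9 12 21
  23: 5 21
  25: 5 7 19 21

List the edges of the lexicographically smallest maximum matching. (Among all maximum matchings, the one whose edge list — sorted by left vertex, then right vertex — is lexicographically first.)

|M| = 9 (so the lex-smallest maximum matching has 9 edges)
process left vertices in ascending order; for each, take the smallest-labelled available neighbour that still permits 9 edges overall, or leave it unmatched if none does
lex-smallest matching: {0-14, 1-5, 4-7, 6-19, 8-2, 10-3, 17-12, 18-21, 20-9}

Lex-smallest maximum matching: {(0,14), (1,5), (4,7), (6,19), (8,2), (10,3), (17,12), (18,21), (20,9)}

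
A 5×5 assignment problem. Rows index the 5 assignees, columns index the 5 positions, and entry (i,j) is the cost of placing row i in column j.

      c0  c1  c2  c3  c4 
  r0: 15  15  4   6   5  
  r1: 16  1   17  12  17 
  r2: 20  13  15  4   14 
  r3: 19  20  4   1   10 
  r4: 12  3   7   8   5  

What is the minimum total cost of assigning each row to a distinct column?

optimal assignment: row0→col4 (cost 5), row1→col1 (cost 1), row2→col3 (cost 4), row3→col2 (cost 4), row4→col0 (cost 12)
total = 5 + 1 + 4 + 4 + 12 = 26

Minimum assignment cost: 26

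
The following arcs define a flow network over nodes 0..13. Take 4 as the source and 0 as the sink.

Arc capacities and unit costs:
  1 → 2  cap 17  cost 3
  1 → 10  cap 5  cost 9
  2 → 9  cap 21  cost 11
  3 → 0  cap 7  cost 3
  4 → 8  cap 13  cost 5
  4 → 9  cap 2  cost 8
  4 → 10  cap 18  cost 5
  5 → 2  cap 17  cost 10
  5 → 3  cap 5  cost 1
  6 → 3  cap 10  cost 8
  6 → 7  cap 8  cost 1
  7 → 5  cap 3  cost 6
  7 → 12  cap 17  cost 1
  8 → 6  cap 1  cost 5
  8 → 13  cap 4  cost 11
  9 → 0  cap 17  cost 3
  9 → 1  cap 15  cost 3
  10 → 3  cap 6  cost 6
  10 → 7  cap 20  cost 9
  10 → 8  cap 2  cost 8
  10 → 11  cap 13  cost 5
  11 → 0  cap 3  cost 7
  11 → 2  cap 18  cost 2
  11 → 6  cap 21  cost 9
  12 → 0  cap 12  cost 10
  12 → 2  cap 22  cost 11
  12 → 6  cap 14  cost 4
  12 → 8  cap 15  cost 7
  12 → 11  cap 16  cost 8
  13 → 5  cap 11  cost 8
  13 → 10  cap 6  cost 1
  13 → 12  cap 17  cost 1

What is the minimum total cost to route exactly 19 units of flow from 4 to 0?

Minimum cost for 19 units: 353

shortest-cost path #1: 4→9→0 push 2 @ unit cost 11 (adds 22)
shortest-cost path #2: 4→10→3→0 push 6 @ unit cost 14 (adds 84)
shortest-cost path #3: 4→10→11→0 push 3 @ unit cost 17 (adds 51)
shortest-cost path #4: 4→8→6→3→0 push 1 @ unit cost 21 (adds 21)
shortest-cost path #5: 4→10→7→12→0 push 7 @ unit cost 25 (adds 175)
total cost = 353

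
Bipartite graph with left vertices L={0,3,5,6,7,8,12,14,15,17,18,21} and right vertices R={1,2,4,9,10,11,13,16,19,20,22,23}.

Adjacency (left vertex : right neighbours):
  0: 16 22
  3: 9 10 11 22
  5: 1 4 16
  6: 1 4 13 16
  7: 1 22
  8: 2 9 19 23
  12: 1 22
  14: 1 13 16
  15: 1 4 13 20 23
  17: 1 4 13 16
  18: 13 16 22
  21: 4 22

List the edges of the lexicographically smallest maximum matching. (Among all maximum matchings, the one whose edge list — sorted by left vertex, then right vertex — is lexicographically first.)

Lex-smallest maximum matching: {(0,16), (3,9), (5,1), (6,4), (7,22), (8,2), (14,13), (15,20)}

|M| = 8 (so the lex-smallest maximum matching has 8 edges)
process left vertices in ascending order; for each, take the smallest-labelled available neighbour that still permits 8 edges overall, or leave it unmatched if none does
lex-smallest matching: {0-16, 3-9, 5-1, 6-4, 7-22, 8-2, 14-13, 15-20}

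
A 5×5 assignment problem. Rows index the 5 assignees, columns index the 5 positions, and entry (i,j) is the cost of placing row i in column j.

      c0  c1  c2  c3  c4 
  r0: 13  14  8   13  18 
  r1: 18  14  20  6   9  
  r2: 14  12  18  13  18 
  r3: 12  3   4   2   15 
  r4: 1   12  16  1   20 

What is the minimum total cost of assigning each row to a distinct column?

optimal assignment: row0→col2 (cost 8), row1→col4 (cost 9), row2→col1 (cost 12), row3→col3 (cost 2), row4→col0 (cost 1)
total = 8 + 9 + 12 + 2 + 1 = 32

Minimum assignment cost: 32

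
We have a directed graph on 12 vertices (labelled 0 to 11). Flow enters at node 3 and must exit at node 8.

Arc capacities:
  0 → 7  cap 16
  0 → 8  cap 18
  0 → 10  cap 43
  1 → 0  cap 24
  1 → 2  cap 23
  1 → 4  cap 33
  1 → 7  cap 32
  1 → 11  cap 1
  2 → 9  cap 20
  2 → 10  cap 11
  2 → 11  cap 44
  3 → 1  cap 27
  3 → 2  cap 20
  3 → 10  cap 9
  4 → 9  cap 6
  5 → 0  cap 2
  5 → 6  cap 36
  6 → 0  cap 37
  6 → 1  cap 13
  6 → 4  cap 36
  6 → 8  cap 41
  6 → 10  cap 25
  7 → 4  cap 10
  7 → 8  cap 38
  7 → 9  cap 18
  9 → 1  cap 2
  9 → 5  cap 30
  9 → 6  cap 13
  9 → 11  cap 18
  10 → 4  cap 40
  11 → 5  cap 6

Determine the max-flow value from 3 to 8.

augment #1: 3→1→0→8 bottleneck 18, total now 18
augment #2: 3→1→7→8 bottleneck 9, total now 27
augment #3: 3→2→9→6→8 bottleneck 13, total now 40
augment #4: 3→2→9→1→7→8 bottleneck 2, total now 42
augment #5: 3→2→9→5→6→8 bottleneck 5, total now 47
augment #6: 3→10→4→9→5→6→8 bottleneck 6, total now 53

Maximum flow value: 53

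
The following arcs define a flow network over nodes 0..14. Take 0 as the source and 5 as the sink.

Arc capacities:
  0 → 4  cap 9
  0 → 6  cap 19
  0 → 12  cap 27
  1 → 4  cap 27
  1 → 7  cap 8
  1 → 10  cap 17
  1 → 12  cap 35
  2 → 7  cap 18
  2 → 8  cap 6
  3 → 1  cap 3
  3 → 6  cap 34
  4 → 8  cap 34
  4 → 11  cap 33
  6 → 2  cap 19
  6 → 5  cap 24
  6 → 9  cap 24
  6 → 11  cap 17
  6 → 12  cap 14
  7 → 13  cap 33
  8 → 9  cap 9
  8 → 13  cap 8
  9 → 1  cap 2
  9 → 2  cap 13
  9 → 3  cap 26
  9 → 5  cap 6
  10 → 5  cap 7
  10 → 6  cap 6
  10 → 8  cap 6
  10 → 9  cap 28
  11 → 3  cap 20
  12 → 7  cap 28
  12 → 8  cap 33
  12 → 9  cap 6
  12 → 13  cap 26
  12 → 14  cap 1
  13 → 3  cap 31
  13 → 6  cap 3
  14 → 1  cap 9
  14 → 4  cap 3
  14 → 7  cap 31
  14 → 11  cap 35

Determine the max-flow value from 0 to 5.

Maximum flow value: 36

augment #1: 0→6→5 bottleneck 19, total now 19
augment #2: 0→12→9→5 bottleneck 6, total now 25
augment #3: 0→12→13→6→5 bottleneck 3, total now 28
augment #4: 0→4→11→3→6→5 bottleneck 2, total now 30
augment #5: 0→12→14→1→10→5 bottleneck 1, total now 31
augment #6: 0→4→8→9→1→10→5 bottleneck 2, total now 33
augment #7: 0→4→11→3→1→10→5 bottleneck 3, total now 36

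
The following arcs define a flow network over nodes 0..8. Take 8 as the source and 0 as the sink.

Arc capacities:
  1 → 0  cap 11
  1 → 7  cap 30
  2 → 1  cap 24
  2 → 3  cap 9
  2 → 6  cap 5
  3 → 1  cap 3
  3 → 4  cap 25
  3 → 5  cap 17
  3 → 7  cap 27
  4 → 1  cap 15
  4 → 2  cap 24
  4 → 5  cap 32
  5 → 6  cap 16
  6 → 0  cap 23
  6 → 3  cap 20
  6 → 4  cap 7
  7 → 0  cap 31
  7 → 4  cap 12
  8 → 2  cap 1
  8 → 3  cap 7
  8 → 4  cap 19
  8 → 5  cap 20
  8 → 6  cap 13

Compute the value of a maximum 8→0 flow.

augment #1: 8→6→0 bottleneck 13, total now 13
augment #2: 8→2→1→0 bottleneck 1, total now 14
augment #3: 8→3→1→0 bottleneck 3, total now 17
augment #4: 8→3→7→0 bottleneck 4, total now 21
augment #5: 8→4→1→0 bottleneck 7, total now 28
augment #6: 8→5→6→0 bottleneck 10, total now 38
augment #7: 8→4→1→7→0 bottleneck 8, total now 46
augment #8: 8→4→2→1→7→0 bottleneck 4, total now 50
augment #9: 8→5→6→3→7→0 bottleneck 6, total now 56

Maximum flow value: 56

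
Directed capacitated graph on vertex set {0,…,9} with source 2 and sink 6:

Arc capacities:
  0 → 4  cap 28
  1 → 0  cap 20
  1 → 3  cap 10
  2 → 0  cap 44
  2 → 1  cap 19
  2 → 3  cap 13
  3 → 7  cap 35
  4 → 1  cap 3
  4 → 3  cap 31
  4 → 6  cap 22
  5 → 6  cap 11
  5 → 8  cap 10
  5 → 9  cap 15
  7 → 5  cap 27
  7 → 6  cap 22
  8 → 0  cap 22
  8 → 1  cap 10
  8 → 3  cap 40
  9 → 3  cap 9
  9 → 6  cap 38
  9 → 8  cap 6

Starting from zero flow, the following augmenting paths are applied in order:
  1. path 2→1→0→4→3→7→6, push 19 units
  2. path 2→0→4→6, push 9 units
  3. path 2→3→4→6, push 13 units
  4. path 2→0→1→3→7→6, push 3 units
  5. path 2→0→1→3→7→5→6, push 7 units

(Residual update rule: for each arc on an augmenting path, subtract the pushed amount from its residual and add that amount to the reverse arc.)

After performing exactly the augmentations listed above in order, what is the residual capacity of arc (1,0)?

Residual capacity of (1,0): 11

after path 1 (2→1→0→4→3→7→6, push 19): res(1,0)=1
after path 2 (2→0→4→6, push 9): res(1,0)=1
after path 3 (2→3→4→6, push 13): res(1,0)=1
after path 4 (2→0→1→3→7→6, push 3): res(1,0)=4
after path 5 (2→0→1→3→7→5→6, push 7): res(1,0)=11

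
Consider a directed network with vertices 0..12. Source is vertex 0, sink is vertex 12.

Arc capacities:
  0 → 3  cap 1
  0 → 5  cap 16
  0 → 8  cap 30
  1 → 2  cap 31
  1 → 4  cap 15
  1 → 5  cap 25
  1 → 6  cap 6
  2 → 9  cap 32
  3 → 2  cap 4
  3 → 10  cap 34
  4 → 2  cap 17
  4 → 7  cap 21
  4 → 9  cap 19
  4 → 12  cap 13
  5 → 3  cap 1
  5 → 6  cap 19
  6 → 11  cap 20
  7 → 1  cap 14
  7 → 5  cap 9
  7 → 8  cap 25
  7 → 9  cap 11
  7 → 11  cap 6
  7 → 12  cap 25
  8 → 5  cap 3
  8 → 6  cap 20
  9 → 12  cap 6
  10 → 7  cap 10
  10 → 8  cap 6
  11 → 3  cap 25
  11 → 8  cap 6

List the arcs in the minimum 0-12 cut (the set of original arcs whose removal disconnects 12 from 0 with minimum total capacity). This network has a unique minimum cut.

Min-cut arcs: {(3,2), (10,7)} (total capacity 14)

augment #1: 0→3→2→9→12 push 1
augment #2: 0→5→3→2→9→12 push 1
augment #3: 0→5→6→11→3→2→9→12 push 2
augment #4: 0→5→6→11→3→10→7→12 push 10
max flow = 14; residual-reachable set from 0 gives S-side
cut edges (S→T): {(3,2), (10,7)} total cap 14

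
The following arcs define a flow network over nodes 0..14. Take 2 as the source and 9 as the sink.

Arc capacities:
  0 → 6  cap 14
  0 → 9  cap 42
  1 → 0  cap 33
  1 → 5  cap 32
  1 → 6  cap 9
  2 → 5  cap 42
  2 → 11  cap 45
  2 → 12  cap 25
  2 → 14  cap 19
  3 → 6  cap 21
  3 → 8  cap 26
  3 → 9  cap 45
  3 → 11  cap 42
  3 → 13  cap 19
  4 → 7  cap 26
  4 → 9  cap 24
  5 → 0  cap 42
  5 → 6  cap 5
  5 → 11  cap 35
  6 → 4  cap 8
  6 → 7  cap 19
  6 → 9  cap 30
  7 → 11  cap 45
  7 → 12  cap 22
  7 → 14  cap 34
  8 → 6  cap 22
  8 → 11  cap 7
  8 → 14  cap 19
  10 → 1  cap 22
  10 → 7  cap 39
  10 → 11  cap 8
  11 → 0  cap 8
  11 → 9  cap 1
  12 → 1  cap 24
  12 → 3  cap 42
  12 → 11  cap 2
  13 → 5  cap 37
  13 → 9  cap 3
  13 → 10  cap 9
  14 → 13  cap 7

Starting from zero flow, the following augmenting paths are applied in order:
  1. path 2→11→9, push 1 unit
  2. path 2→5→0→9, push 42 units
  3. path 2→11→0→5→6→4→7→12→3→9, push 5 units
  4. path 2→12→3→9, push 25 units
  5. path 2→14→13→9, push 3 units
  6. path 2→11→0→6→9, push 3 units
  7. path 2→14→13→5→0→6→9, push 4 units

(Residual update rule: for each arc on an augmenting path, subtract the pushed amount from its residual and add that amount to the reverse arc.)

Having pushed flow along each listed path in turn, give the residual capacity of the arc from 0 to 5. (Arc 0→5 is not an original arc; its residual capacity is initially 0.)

after path 1 (2→11→9, push 1): res(0,5)=0
after path 2 (2→5→0→9, push 42): res(0,5)=42
after path 3 (2→11→0→5→6→4→7→12→3→9, push 5): res(0,5)=37
after path 4 (2→12→3→9, push 25): res(0,5)=37
after path 5 (2→14→13→9, push 3): res(0,5)=37
after path 6 (2→11→0→6→9, push 3): res(0,5)=37
after path 7 (2→14→13→5→0→6→9, push 4): res(0,5)=41

Residual capacity of (0,5): 41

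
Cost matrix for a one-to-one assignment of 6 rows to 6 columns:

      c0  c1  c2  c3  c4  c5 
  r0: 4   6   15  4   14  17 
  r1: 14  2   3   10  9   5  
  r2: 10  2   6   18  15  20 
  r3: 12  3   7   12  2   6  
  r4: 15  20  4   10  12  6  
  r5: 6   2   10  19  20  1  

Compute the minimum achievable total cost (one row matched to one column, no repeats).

optimal assignment: row0→col0 (cost 4), row1→col2 (cost 3), row2→col1 (cost 2), row3→col4 (cost 2), row4→col3 (cost 10), row5→col5 (cost 1)
total = 4 + 3 + 2 + 2 + 10 + 1 = 22

Minimum assignment cost: 22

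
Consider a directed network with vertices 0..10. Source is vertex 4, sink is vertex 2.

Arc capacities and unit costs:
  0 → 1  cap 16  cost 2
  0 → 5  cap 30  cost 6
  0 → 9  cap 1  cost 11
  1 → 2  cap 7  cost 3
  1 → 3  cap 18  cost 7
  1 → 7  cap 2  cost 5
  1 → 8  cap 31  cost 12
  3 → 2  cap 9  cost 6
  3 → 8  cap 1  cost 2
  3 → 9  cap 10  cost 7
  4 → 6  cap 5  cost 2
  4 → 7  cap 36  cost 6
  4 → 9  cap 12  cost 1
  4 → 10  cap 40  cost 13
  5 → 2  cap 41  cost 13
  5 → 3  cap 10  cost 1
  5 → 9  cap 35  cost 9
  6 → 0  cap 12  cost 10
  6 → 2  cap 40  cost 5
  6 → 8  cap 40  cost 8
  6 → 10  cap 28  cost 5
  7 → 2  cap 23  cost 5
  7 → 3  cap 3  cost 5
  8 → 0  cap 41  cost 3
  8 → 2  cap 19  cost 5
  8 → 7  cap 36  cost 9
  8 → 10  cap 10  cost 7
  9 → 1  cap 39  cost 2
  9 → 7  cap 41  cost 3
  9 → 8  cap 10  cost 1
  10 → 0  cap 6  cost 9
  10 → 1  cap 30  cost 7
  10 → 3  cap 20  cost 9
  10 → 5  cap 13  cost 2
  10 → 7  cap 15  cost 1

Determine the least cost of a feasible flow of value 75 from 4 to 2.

Minimum cost for 75 units: 1356

shortest-cost path #1: 4→9→1→2 push 7 @ unit cost 6 (adds 42)
shortest-cost path #2: 4→6→2 push 5 @ unit cost 7 (adds 35)
shortest-cost path #3: 4→9→8→2 push 5 @ unit cost 7 (adds 35)
shortest-cost path #4: 4→7→2 push 23 @ unit cost 11 (adds 253)
shortest-cost path #5: 4→7→3→2 push 3 @ unit cost 17 (adds 51)
shortest-cost path #6: 4→10→5→3→2 push 6 @ unit cost 22 (adds 132)
shortest-cost path #7: 4→10→5→3→8→2 push 1 @ unit cost 23 (adds 23)
shortest-cost path #8: 4→10→1→9→8→2 push 5 @ unit cost 24 (adds 120)
shortest-cost path #9: 4→10→5→2 push 6 @ unit cost 28 (adds 168)
shortest-cost path #10: 4→10→3→5→2 push 7 @ unit cost 34 (adds 238)
shortest-cost path #11: 4→10→1→8→2 push 7 @ unit cost 37 (adds 259)
total cost = 1356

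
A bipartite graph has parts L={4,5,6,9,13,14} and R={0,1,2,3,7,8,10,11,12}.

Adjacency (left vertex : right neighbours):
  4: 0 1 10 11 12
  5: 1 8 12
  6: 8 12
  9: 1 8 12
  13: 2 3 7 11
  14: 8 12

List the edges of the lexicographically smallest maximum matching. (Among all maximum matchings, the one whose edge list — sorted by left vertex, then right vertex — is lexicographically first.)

|M| = 5 (so the lex-smallest maximum matching has 5 edges)
process left vertices in ascending order; for each, take the smallest-labelled available neighbour that still permits 5 edges overall, or leave it unmatched if none does
lex-smallest matching: {4-0, 5-1, 6-8, 9-12, 13-2}

Lex-smallest maximum matching: {(4,0), (5,1), (6,8), (9,12), (13,2)}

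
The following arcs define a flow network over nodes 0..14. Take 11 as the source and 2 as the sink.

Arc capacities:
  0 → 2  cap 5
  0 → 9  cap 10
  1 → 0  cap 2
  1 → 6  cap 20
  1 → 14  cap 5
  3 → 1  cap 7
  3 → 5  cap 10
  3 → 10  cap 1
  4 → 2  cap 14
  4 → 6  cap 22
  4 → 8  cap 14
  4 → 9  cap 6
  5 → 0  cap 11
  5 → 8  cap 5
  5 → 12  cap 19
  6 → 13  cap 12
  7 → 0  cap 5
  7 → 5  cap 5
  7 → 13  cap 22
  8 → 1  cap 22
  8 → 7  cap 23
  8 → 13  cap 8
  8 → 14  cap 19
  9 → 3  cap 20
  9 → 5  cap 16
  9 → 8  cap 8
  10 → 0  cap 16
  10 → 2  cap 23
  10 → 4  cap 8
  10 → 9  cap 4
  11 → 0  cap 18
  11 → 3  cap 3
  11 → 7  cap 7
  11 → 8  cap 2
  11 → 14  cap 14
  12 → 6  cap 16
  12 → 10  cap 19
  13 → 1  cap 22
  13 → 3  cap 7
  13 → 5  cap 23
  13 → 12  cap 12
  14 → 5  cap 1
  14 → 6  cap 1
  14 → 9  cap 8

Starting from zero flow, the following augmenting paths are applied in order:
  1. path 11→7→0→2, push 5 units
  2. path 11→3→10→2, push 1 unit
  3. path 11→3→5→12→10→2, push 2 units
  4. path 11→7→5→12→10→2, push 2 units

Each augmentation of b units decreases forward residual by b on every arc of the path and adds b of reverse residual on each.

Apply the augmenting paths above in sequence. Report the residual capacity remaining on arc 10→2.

after path 1 (11→7→0→2, push 5): res(10,2)=23
after path 2 (11→3→10→2, push 1): res(10,2)=22
after path 3 (11→3→5→12→10→2, push 2): res(10,2)=20
after path 4 (11→7→5→12→10→2, push 2): res(10,2)=18

Residual capacity of (10,2): 18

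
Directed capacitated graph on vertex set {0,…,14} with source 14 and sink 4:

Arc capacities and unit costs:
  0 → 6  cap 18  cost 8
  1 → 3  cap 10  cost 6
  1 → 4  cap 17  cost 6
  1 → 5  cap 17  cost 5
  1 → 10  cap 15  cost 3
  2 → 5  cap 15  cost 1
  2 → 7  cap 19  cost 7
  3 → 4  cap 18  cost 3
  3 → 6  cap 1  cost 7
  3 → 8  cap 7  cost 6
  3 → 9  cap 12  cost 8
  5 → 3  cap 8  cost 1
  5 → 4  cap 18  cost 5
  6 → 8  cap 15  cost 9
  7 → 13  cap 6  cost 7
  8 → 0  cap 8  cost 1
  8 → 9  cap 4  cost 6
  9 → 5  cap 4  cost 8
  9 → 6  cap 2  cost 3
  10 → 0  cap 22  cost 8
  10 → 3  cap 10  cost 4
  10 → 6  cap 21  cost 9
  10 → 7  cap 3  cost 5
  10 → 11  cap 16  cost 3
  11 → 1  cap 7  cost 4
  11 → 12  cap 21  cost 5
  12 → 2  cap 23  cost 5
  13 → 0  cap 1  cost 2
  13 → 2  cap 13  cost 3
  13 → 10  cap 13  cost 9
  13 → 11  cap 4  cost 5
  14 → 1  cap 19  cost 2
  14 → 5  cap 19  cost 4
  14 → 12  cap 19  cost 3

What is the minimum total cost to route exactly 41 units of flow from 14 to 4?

Minimum cost for 41 units: 363

shortest-cost path #1: 14→1→4 push 17 @ unit cost 8 (adds 136)
shortest-cost path #2: 14→5→3→4 push 8 @ unit cost 8 (adds 64)
shortest-cost path #3: 14→5→4 push 11 @ unit cost 9 (adds 99)
shortest-cost path #4: 14→1→3→4 push 2 @ unit cost 11 (adds 22)
shortest-cost path #5: 14→12→2→5→4 push 3 @ unit cost 14 (adds 42)
total cost = 363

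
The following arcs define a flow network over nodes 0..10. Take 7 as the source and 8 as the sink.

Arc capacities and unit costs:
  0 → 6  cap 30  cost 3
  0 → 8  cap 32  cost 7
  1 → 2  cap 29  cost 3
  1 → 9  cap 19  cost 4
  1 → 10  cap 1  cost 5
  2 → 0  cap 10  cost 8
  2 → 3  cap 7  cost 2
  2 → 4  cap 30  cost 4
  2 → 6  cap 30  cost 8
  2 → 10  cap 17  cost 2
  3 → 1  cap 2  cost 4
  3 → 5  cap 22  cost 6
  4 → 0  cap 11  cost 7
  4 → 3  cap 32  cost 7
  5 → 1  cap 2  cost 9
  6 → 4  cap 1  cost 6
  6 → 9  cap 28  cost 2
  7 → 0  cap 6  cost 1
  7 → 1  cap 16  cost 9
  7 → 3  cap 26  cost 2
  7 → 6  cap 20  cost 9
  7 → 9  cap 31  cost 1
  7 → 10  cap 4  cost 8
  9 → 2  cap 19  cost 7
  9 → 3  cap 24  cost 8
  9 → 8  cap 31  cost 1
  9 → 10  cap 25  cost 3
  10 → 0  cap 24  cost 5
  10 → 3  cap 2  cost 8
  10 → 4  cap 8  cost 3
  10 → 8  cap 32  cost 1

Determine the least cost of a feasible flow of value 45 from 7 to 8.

Minimum cost for 45 units: 200

shortest-cost path #1: 7→9→8 push 31 @ unit cost 2 (adds 62)
shortest-cost path #2: 7→0→8 push 6 @ unit cost 8 (adds 48)
shortest-cost path #3: 7→10→8 push 4 @ unit cost 9 (adds 36)
shortest-cost path #4: 7→3→1→10→8 push 1 @ unit cost 12 (adds 12)
shortest-cost path #5: 7→3→1→2→10→8 push 1 @ unit cost 12 (adds 12)
shortest-cost path #6: 7→1→2→10→8 push 2 @ unit cost 15 (adds 30)
total cost = 200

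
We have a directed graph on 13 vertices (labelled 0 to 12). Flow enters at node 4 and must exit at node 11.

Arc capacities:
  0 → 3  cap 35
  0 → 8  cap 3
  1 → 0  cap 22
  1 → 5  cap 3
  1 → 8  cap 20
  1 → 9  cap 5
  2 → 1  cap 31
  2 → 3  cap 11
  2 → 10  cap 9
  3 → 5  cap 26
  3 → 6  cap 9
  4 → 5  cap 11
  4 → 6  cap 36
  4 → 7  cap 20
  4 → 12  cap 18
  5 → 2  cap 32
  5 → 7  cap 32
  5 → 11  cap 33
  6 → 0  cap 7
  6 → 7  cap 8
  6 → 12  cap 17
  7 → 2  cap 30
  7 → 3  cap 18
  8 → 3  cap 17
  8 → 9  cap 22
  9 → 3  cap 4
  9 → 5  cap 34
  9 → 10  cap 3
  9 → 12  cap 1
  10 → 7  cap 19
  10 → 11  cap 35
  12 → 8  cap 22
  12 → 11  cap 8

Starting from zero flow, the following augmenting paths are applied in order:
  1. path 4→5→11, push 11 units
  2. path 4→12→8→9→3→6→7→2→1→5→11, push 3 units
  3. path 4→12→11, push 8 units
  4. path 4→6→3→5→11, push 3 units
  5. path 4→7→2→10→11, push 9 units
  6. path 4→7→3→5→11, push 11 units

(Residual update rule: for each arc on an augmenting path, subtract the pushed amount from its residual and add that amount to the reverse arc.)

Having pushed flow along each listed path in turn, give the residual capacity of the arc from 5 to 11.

Residual capacity of (5,11): 5

after path 1 (4→5→11, push 11): res(5,11)=22
after path 2 (4→12→8→9→3→6→7→2→1→5→11, push 3): res(5,11)=19
after path 3 (4→12→11, push 8): res(5,11)=19
after path 4 (4→6→3→5→11, push 3): res(5,11)=16
after path 5 (4→7→2→10→11, push 9): res(5,11)=16
after path 6 (4→7→3→5→11, push 11): res(5,11)=5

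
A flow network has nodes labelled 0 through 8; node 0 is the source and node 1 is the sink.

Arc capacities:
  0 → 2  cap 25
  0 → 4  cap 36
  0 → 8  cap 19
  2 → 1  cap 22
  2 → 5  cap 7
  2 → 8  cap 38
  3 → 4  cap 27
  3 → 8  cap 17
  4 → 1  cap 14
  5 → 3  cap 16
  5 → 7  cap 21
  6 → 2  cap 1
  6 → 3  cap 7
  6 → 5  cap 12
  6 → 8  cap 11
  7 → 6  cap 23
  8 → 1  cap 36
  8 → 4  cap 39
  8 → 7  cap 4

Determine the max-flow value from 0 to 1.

Maximum flow value: 58

augment #1: 0→2→1 bottleneck 22, total now 22
augment #2: 0→4→1 bottleneck 14, total now 36
augment #3: 0→8→1 bottleneck 19, total now 55
augment #4: 0→2→8→1 bottleneck 3, total now 58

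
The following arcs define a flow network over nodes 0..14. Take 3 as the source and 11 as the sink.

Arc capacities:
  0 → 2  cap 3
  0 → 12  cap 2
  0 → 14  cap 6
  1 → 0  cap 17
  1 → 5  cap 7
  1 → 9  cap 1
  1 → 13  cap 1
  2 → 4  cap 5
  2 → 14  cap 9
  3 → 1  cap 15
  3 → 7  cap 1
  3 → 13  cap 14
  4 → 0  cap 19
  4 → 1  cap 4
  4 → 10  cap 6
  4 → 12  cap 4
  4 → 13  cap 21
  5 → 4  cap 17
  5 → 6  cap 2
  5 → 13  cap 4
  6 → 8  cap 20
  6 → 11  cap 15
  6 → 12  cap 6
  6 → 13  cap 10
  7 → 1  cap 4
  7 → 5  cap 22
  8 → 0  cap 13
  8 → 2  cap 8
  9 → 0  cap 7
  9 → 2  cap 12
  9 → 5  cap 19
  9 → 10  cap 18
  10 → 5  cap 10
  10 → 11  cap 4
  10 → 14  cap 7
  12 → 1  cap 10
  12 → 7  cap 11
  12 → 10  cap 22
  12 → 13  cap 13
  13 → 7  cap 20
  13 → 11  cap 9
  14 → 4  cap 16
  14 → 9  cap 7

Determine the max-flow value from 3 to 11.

augment #1: 3→13→11 bottleneck 9, total now 9
augment #2: 3→1→5→6→11 bottleneck 2, total now 11
augment #3: 3→1→9→10→11 bottleneck 1, total now 12
augment #4: 3→1→0→12→10→11 bottleneck 2, total now 14
augment #5: 3→1→5→4→10→11 bottleneck 1, total now 15

Maximum flow value: 15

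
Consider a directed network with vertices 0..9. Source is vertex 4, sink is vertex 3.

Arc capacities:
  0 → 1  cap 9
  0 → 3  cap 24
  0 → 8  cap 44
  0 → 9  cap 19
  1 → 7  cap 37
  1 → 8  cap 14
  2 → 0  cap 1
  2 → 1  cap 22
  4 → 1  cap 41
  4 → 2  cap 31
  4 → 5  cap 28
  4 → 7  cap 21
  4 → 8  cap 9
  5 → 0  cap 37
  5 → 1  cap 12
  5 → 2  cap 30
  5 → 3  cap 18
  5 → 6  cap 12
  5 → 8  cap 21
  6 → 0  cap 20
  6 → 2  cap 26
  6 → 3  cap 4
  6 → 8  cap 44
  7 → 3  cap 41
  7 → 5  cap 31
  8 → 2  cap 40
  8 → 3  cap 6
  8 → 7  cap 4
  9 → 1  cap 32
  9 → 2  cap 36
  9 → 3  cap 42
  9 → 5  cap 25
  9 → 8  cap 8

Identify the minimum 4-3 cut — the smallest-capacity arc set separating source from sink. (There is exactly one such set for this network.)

Min-cut arcs: {(1,7), (2,0), (4,5), (4,7), (8,3), (8,7)} (total capacity 97)

augment #1: 4→5→3 push 18
augment #2: 4→7→3 push 21
augment #3: 4→8→3 push 6
augment #4: 4→1→7→3 push 20
augment #5: 4→2→0→3 push 1
augment #6: 4→5→0→3 push 10
augment #7: 4→1→7→5→0→3 push 13
augment #8: 4→1→7→5→6→3 push 4
augment #9: 4→8→7→5→0→9→3 push 3
augment #10: 4→1→8→7→5→0→9→3 push 1
max flow = 97; residual-reachable set from 4 gives S-side
cut edges (S→T): {(1,7), (2,0), (4,5), (4,7), (8,3), (8,7)} total cap 97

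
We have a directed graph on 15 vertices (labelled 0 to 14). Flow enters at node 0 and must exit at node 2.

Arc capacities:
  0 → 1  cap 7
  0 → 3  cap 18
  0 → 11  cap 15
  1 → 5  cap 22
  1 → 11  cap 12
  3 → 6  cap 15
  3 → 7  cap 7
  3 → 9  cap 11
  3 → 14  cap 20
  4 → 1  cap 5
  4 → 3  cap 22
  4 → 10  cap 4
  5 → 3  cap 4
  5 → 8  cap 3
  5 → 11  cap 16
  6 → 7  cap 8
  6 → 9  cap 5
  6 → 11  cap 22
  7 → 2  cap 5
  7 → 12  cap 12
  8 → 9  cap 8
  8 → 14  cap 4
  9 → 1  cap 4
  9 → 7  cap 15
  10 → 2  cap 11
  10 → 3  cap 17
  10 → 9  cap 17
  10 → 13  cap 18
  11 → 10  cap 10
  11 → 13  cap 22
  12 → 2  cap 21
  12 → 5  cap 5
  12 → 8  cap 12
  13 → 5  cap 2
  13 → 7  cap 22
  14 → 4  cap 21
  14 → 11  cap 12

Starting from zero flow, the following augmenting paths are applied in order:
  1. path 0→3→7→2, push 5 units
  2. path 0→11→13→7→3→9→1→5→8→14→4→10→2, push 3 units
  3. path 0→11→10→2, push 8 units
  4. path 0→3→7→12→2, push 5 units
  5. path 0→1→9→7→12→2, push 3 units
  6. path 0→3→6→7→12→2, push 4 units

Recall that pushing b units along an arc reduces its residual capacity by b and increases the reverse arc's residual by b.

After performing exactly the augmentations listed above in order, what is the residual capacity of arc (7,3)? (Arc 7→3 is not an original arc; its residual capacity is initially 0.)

Residual capacity of (7,3): 7

after path 1 (0→3→7→2, push 5): res(7,3)=5
after path 2 (0→11→13→7→3→9→1→5→8→14→4→10→2, push 3): res(7,3)=2
after path 3 (0→11→10→2, push 8): res(7,3)=2
after path 4 (0→3→7→12→2, push 5): res(7,3)=7
after path 5 (0→1→9→7→12→2, push 3): res(7,3)=7
after path 6 (0→3→6→7→12→2, push 4): res(7,3)=7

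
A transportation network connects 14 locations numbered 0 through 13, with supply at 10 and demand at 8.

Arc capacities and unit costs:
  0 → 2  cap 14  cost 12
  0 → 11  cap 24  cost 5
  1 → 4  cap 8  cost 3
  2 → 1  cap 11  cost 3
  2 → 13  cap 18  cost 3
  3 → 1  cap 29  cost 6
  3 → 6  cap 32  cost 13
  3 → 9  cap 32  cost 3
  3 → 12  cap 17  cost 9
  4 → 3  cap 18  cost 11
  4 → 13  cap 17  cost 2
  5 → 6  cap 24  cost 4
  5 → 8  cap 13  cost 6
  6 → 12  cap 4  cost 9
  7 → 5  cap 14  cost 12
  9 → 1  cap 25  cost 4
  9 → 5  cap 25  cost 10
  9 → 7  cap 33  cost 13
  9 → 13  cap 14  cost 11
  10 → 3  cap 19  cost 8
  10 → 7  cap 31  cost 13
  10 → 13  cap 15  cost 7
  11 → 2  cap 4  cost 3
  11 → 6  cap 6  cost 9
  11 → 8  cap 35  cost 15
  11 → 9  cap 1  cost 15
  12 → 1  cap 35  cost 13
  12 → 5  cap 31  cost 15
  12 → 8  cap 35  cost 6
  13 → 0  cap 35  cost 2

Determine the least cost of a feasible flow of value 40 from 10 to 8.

Minimum cost for 40 units: 1066

shortest-cost path #1: 10→3→12→8 push 17 @ unit cost 23 (adds 391)
shortest-cost path #2: 10→3→9→5→8 push 2 @ unit cost 27 (adds 54)
shortest-cost path #3: 10→13→0→11→8 push 15 @ unit cost 29 (adds 435)
shortest-cost path #4: 10→7→5→8 push 6 @ unit cost 31 (adds 186)
total cost = 1066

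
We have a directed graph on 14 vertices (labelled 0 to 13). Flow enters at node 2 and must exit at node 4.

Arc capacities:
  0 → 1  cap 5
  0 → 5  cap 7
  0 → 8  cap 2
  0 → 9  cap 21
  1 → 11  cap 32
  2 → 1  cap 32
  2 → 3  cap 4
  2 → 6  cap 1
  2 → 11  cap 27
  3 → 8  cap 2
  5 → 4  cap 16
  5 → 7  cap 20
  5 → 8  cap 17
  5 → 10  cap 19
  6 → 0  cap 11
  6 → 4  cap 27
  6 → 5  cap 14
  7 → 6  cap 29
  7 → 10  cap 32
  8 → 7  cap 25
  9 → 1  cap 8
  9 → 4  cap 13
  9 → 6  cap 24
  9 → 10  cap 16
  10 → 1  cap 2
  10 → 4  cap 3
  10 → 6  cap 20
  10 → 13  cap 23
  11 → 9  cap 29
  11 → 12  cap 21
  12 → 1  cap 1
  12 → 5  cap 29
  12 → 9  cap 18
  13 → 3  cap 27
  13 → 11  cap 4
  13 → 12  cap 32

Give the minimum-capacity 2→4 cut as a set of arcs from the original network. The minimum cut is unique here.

Min-cut arcs: {(2,6), (3,8), (11,9), (11,12)} (total capacity 53)

augment #1: 2→6→4 push 1
augment #2: 2→11→9→4 push 13
augment #3: 2→11→9→6→4 push 14
augment #4: 2→1→11→9→6→4 push 2
augment #5: 2→1→11→12→5→4 push 16
augment #6: 2→3→8→7→6→4 push 2
augment #7: 2→1→11→12→5→10→4 push 3
augment #8: 2→1→11→12→9→6→4 push 2
max flow = 53; residual-reachable set from 2 gives S-side
cut edges (S→T): {(2,6), (3,8), (11,9), (11,12)} total cap 53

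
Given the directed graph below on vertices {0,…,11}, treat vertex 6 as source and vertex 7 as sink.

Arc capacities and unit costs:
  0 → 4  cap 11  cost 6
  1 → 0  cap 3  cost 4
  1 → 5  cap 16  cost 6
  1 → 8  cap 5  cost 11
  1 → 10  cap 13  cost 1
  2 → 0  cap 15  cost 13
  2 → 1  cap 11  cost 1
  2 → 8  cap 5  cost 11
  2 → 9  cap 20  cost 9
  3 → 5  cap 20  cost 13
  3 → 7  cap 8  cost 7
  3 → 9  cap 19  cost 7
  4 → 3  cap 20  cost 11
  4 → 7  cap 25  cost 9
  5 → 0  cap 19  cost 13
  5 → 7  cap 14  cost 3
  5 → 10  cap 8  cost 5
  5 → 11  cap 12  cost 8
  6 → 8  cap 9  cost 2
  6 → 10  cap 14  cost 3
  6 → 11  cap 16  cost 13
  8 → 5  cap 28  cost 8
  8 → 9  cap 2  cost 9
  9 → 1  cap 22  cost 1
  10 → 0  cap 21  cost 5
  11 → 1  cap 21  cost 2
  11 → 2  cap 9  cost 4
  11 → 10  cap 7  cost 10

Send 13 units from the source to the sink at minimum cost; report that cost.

Minimum cost for 13 units: 209

shortest-cost path #1: 6→8→5→7 push 9 @ unit cost 13 (adds 117)
shortest-cost path #2: 6→10→0→4→7 push 4 @ unit cost 23 (adds 92)
total cost = 209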